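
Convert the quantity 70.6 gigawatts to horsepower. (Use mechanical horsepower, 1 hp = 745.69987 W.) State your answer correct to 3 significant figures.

9.47e+7 hp

1 GW = 1.34102e+6 hp.
Thus 70.6 × 1.34102e+6 ≈ 9.47e+7 hp.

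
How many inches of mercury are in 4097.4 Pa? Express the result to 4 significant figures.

1 pascal = 0.000295300 inHg.
Thus 4097.4 × 0.000295300 ≈ 1.210 inHg.

1.210 inches of mercury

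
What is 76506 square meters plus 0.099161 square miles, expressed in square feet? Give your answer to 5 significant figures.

3.5880e+6 ft²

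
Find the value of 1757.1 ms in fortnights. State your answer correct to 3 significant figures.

1 ms = 8.26720 × 10^-10 fortnight.
Thus 1757.1 × 8.26720 × 10^-10 ≈ 1.45 × 10^-6 fortnight.

1.45 × 10^-6 fortnight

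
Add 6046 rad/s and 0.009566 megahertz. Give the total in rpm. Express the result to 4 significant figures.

6046 rad/s = 57735.0 rpm and 0.009566 MHz = 573960 rpm.
57735.0 + 573960 ≈ 631700 rpm.

631700 revolutions per minute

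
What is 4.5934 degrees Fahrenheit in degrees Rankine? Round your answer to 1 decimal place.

464.3 °R

°R = °F + 459.67.
Applying the formula gives 464.3 °R.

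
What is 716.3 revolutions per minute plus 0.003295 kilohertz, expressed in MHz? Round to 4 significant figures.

1.523 × 10^-5 MHz

716.3 rpm = 1.19383 × 10^-5 MHz and 0.003295 kHz = 3.29500 × 10^-6 MHz.
1.19383 × 10^-5 + 3.29500 × 10^-6 ≈ 1.523 × 10^-5 MHz.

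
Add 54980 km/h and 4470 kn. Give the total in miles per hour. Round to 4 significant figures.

54980 km/h = 34163.0 mph and 4470 kn = 5143.98 mph.
34163.0 + 5143.98 ≈ 39310 mph.

39310 mph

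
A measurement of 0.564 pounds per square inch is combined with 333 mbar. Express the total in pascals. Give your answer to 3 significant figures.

0.564 psi = 3888.64 Pa and 333 mbar = 33300.0 Pa.
3888.64 + 33300.0 ≈ 37200 Pa.

37200 pascals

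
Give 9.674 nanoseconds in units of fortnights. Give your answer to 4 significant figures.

7.998e-15 fortnights

1 nanosecond = 8.26720e-16 fortnights.
Then 9.674 × 8.26720e-16 ≈ 7.998e-15 fortnight.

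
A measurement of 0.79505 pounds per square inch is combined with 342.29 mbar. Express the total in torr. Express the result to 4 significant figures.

297.9 torr

0.79505 psi = 41.1160 torr and 342.29 mbar = 256.739 torr.
41.1160 + 256.739 ≈ 297.9 torr.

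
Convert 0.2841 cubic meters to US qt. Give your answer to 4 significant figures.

300.2 US qt

1 cubic meter = 1056.69 US qt.
0.2841 × 1056.69 ≈ 300.2 US qt.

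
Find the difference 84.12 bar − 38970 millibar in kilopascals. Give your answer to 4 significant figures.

4515 kPa

84.12 bar = 8412.00 kPa and 38970 mbar = 3897.00 kPa.
8412.00 − 3897.00 ≈ 4515 kPa.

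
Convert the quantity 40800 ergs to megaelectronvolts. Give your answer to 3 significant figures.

2.55e+10 megaelectronvolts

1 erg = 624151 megaelectronvolts.
Thus 40800 × 624151 ≈ 2.55e+10 MeV.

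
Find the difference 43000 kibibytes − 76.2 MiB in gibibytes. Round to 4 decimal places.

-0.0334 GiB

43000 KiB = 0.0410080 GiB and 76.2 MiB = 0.0744141 GiB.
0.0410080 − 0.0744141 ≈ -0.0334 GiB.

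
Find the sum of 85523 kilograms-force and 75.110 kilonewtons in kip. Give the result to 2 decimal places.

85523 kgf = 188.546 kip and 75.110 kN = 16.8854 kip.
188.546 + 16.8854 ≈ 205.43 kip.

205.43 kip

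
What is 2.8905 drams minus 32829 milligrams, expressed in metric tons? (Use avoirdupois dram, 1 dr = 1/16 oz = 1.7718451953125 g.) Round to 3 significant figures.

-2.77 × 10^-5 metric tons

2.8905 dr = 5.12152 × 10^-6 t and 32829 mg = 3.28290 × 10^-5 t.
5.12152 × 10^-6 − 3.28290 × 10^-5 ≈ -2.77 × 10^-5 t.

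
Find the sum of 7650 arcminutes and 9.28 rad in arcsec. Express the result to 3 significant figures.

7650 arcmin = 459000 arcsec and 9.28 rad = 1.91414 × 10^6 arcsec.
459000 + 1.91414 × 10^6 ≈ 2.37 × 10^6 arcsec.

2.37 × 10^6 arcseconds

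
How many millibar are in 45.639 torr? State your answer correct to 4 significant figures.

60.85 mbar

1 torr = 1.33322 millibar.
So 45.639 × 1.33322 ≈ 60.85 mbar.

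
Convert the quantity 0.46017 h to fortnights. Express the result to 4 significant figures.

1 h = 0.00297619 fortnight.
Thus 0.46017 × 0.00297619 ≈ 0.001370 fortnight.

0.001370 fortnight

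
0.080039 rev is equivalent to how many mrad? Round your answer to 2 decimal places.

1 rev = 6283.19 milliradians.
So 0.080039 × 6283.19 ≈ 502.90 mrad.

502.90 mrad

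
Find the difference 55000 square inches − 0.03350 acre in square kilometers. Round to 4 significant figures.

55000 in² = 3.54838e-5 km² and 0.03350 acre = 0.000135570 km².
3.54838e-5 − 0.000135570 ≈ -0.0001001 km².

-0.0001001 square kilometers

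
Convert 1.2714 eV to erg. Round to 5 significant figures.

2.0370 × 10^-12 erg

1 eV = 1.60218 × 10^-12 erg.
Thus 1.2714 × 1.60218 × 10^-12 ≈ 2.0370 × 10^-12 erg.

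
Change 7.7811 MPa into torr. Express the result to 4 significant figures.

1 MPa = 7500.62 torr.
So 7.7811 × 7500.62 ≈ 58360 torr.

58360 torr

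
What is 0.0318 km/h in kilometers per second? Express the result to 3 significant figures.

8.83 × 10^-6 kilometers per second

1 kilometer per hour = 0.000277778 kilometers per second.
Then 0.0318 × 0.000277778 ≈ 8.83 × 10^-6 km/s.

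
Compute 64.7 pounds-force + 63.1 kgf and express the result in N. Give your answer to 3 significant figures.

64.7 lbf = 287.800 N and 63.1 kgf = 618.800 N.
287.800 + 618.800 ≈ 907 N.

907 newtons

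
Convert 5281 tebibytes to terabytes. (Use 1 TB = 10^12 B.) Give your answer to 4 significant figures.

5807 TB

1 TiB = 1.09951 terabytes.
So 5281 × 1.09951 ≈ 5807 TB.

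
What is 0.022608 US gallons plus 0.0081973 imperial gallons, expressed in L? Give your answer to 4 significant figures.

0.022608 US gal = 0.0855806 L and 0.0081973 imp gal = 0.0372657 L.
0.0855806 + 0.0372657 ≈ 0.1228 L.

0.1228 L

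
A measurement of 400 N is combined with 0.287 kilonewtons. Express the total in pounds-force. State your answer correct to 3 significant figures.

400 N = 89.9236 lbf and 0.287 kN = 64.5202 lbf.
89.9236 + 64.5202 ≈ 154 lbf.

154 pounds-force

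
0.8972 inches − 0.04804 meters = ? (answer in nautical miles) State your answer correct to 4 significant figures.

-1.363 × 10^-5 nmi

0.8972 in = 1.23050 × 10^-5 nmi and 0.04804 m = 2.59395 × 10^-5 nmi.
1.23050 × 10^-5 − 2.59395 × 10^-5 ≈ -1.363 × 10^-5 nmi.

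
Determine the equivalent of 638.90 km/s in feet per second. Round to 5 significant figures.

2.0961e+6 ft/s

1 kilometer per second = 3280.84 ft/s.
638.90 × 3280.84 ≈ 2.0961e+6 ft/s.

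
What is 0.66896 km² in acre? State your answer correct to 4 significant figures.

165.3 acre

1 km² = 247.105 acre.
So 0.66896 × 247.105 ≈ 165.3 acre.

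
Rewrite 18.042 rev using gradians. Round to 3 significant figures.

1 rev = 400.000 gradians.
So 18.042 × 400.000 ≈ 7220 grad.

7220 gradians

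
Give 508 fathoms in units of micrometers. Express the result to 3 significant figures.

9.29e+8 micrometers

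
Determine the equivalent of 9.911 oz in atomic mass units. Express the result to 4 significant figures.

1 oz = 1.70725e+25 u.
9.911 × 1.70725e+25 ≈ 1.692e+26 u.

1.692e+26 atomic mass units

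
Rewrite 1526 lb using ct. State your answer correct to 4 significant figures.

3.461e+6 carats

1 pound = 2267.96 ct.
Then 1526 × 2267.96 ≈ 3.461e+6 ct.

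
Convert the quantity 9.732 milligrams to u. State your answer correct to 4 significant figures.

1 mg = 6.02214 × 10^20 atomic mass units.
9.732 × 6.02214 × 10^20 ≈ 5.861 × 10^21 u.

5.861 × 10^21 atomic mass units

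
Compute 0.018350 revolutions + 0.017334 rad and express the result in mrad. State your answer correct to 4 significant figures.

132.6 mrad

0.018350 rev = 115.296 mrad and 0.017334 rad = 17.3340 mrad.
115.296 + 17.3340 ≈ 132.6 mrad.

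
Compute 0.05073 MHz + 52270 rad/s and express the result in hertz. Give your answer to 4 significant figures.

0.05073 MHz = 50730.0 Hz and 52270 rad/s = 8319.03 Hz.
50730.0 + 8319.03 ≈ 59050 Hz.

59050 Hz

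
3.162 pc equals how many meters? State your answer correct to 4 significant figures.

9.757 × 10^16 meters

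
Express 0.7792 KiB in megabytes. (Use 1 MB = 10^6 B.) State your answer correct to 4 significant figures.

1 kibibyte = 0.00102400 MB.
Thus 0.7792 × 0.00102400 ≈ 0.0007979 MB.

0.0007979 megabytes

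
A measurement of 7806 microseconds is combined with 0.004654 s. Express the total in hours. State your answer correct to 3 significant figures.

3.46 × 10^-6 hours

7806 μs = 2.16833 × 10^-6 h and 0.004654 s = 1.29278 × 10^-6 h.
2.16833 × 10^-6 + 1.29278 × 10^-6 ≈ 3.46 × 10^-6 h.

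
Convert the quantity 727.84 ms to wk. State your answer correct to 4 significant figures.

1.203e-6 wk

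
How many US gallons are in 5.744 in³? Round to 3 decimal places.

1 cubic inch = 0.00432900 US gal.
Then 5.744 × 0.00432900 ≈ 0.025 US gal.

0.025 US gallons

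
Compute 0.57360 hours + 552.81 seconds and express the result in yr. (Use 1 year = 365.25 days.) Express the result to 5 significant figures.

8.2952e-5 years

0.57360 h = 6.54346e-5 yr and 552.81 s = 1.75175e-5 yr.
6.54346e-5 + 1.75175e-5 ≈ 8.2952e-5 yr.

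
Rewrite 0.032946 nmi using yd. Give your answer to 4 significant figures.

66.73 yards

1 nautical mile = 2025.37 yd.
Thus 0.032946 × 2025.37 ≈ 66.73 yd.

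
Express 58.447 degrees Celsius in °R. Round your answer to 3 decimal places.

596.875 °R

°R = (°C + 273.15) × 9/5.
Applying the formula gives 596.875 °R.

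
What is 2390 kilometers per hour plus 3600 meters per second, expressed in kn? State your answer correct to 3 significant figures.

8290 kn

2390 km/h = 1290.50 kn and 3600 m/s = 6997.84 kn.
1290.50 + 6997.84 ≈ 8290 kn.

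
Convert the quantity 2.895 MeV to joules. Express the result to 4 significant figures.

1 megaelectronvolt = 1.60218e-13 J.
Thus 2.895 × 1.60218e-13 ≈ 4.638e-13 J.

4.638e-13 J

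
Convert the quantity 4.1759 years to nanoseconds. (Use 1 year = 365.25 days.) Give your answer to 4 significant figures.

1 year = 3.15576e+16 ns.
Then 4.1759 × 3.15576e+16 ≈ 1.318e+17 ns.

1.318e+17 ns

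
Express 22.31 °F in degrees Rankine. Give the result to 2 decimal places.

°R = °F + 459.67.
Applying the formula gives 481.98 °R.

481.98 °R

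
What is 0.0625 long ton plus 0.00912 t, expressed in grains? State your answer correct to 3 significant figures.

0.0625 long ton = 980000 gr and 0.00912 t = 140743 gr.
980000 + 140743 ≈ 1.12 × 10^6 gr.

1.12 × 10^6 gr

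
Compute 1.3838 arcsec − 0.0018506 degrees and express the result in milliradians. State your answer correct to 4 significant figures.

-0.02559 mrad

1.3838 arcsec = 0.00670885 mrad and 0.0018506 ° = 0.0322991 mrad.
0.00670885 − 0.0322991 ≈ -0.02559 mrad.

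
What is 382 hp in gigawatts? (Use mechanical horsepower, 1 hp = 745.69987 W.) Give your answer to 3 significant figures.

1 hp = 7.45700e-7 GW.
Then 382 × 7.45700e-7 ≈ 0.000285 GW.

0.000285 gigawatts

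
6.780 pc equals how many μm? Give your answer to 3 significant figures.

1 parsec = 3.08568 × 10^22 μm.
6.780 × 3.08568 × 10^22 ≈ 2.09 × 10^23 μm.

2.09 × 10^23 μm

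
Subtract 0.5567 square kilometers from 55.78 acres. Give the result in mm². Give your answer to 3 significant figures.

55.78 acre = 2.25734e+11 mm² and 0.5567 km² = 5.56700e+11 mm².
2.25734e+11 − 5.56700e+11 ≈ -3.31e+11 mm².

-3.31e+11 square millimeters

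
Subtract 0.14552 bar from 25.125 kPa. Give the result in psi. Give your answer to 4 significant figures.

1.533 psi

25.125 kPa = 3.64407 psi and 0.14552 bar = 2.11059 psi.
3.64407 − 2.11059 ≈ 1.533 psi.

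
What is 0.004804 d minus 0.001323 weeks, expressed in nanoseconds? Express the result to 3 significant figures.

0.004804 d = 4.15066 × 10^11 ns and 0.001323 wk = 8.00150 × 10^11 ns.
4.15066 × 10^11 − 8.00150 × 10^11 ≈ -3.85 × 10^11 ns.

-3.85 × 10^11 nanoseconds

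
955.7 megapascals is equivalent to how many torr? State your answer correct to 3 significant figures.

7.17 × 10^6 torr

1 MPa = 7500.62 torr.
955.7 × 7500.62 ≈ 7.17 × 10^6 torr.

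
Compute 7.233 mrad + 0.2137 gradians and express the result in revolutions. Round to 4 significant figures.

0.001685 revolutions

7.233 mrad = 0.00115117 rev and 0.2137 grad = 0.000534250 rev.
0.00115117 + 0.000534250 ≈ 0.001685 rev.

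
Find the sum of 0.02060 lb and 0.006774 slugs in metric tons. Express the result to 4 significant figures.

0.0001082 t

0.02060 lb = 9.34400e-6 t and 0.006774 slug = 9.88591e-5 t.
9.34400e-6 + 9.88591e-5 ≈ 0.0001082 t.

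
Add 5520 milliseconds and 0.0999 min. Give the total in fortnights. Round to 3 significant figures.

5520 ms = 4.56349 × 10^-6 fortnight and 0.0999 min = 4.95536 × 10^-6 fortnight.
4.56349 × 10^-6 + 4.95536 × 10^-6 ≈ 9.52 × 10^-6 fortnight.

9.52 × 10^-6 fortnights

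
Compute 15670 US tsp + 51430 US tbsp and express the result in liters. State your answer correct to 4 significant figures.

15670 US tsp = 77.2362 L and 51430 US tbsp = 760.483 L.
77.2362 + 760.483 ≈ 837.7 L.

837.7 liters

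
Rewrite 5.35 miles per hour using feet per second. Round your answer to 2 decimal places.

1 mph = 1.46667 feet per second.
Then 5.35 × 1.46667 ≈ 7.85 ft/s.

7.85 feet per second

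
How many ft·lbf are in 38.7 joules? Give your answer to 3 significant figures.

28.5 foot-pounds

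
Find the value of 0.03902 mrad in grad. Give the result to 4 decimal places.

0.0025 gradians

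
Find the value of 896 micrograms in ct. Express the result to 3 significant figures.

0.00448 ct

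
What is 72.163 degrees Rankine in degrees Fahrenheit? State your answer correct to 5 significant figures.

-387.51 °F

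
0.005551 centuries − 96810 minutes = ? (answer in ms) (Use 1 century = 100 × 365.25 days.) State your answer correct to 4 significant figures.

1.171e+10 milliseconds

0.005551 century = 1.75176e+10 ms and 96810 min = 5.80860e+9 ms.
1.75176e+10 − 5.80860e+9 ≈ 1.171e+10 ms.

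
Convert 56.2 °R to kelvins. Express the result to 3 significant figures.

°R = K × 9/5.
Applying the formula gives 31.2 K.

31.2 K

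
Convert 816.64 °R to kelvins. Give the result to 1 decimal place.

453.7 K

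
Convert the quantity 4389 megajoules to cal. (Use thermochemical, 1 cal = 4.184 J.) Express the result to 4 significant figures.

1 megajoule = 239006 cal.
Thus 4389 × 239006 ≈ 1.049e+9 cal.

1.049e+9 cal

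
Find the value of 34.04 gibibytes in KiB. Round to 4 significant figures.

3.569e+7 KiB

1 GiB = 1.04858e+6 kibibytes.
So 34.04 × 1.04858e+6 ≈ 3.569e+7 KiB.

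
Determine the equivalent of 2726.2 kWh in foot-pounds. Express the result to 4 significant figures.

7.239 × 10^9 ft·lbf

1 kWh = 2.65522 × 10^6 foot-pounds.
2726.2 × 2.65522 × 10^6 ≈ 7.239 × 10^9 ft·lbf.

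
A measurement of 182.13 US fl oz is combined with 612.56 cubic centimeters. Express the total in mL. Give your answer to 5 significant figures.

5998.8 mL

182.13 US fl oz = 5386.23 mL and 612.56 cm³ = 612.560 mL.
5386.23 + 612.560 ≈ 5998.8 mL.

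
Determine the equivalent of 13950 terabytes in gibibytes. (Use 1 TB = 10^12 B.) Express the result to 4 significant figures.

1.299e+7 gibibytes

1 TB = 931.323 GiB.
Thus 13950 × 931.323 ≈ 1.299e+7 GiB.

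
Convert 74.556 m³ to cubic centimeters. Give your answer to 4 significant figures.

7.456e+7 cm³

1 cubic meter = 1.00000e+6 cm³.
Then 74.556 × 1.00000e+6 ≈ 7.456e+7 cm³.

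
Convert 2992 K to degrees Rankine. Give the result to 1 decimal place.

5385.6 °R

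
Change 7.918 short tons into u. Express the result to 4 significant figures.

4.326e+30 u

1 short ton = 5.46319e+29 atomic mass units.
Then 7.918 × 5.46319e+29 ≈ 4.326e+30 u.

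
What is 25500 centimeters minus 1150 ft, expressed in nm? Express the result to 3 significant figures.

-9.55e+10 nm

25500 cm = 2.55000e+11 nm and 1150 ft = 3.50520e+11 nm.
2.55000e+11 − 3.50520e+11 ≈ -9.55e+10 nm.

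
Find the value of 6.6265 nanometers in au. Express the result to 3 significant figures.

1 nm = 6.68459e-21 astronomical units.
Thus 6.6265 × 6.68459e-21 ≈ 4.43e-20 au.

4.43e-20 astronomical units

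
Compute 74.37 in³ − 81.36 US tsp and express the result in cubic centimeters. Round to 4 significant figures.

74.37 in³ = 1218.71 cm³ and 81.36 US tsp = 401.017 cm³.
1218.71 − 401.017 ≈ 817.7 cm³.

817.7 cubic centimeters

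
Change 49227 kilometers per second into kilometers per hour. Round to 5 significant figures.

1 km/s = 3600.00 kilometers per hour.
Then 49227 × 3600.00 ≈ 1.7722e+8 km/h.

1.7722e+8 kilometers per hour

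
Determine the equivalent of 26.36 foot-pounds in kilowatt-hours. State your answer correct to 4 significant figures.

1 foot-pound = 3.76616e-7 kilowatt-hours.
Thus 26.36 × 3.76616e-7 ≈ 9.928e-6 kWh.

9.928e-6 kWh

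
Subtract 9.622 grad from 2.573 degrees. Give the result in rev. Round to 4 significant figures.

2.573 ° = 0.00714722 rev and 9.622 grad = 0.0240550 rev.
0.00714722 − 0.0240550 ≈ -0.01691 rev.

-0.01691 rev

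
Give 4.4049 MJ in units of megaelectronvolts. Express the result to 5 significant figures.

1 megajoule = 6.24151e+18 MeV.
Then 4.4049 × 6.24151e+18 ≈ 2.7493e+19 MeV.

2.7493e+19 MeV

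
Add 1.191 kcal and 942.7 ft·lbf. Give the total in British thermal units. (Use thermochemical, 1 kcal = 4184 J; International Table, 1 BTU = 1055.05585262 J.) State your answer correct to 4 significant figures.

1.191 kcal = 4.72311 BTU and 942.7 ft·lbf = 1.21143 BTU.
4.72311 + 1.21143 ≈ 5.935 BTU.

5.935 BTU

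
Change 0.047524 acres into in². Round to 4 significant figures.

298100 square inches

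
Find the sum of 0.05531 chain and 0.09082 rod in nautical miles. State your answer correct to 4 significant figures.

0.05531 chain = 0.000600788 nmi and 0.09082 rod = 0.000246626 nmi.
0.000600788 + 0.000246626 ≈ 0.0008474 nmi.

0.0008474 nmi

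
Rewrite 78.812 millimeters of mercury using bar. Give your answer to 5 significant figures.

0.10507 bar

1 mmHg = 0.00133322 bar.
So 78.812 × 0.00133322 ≈ 0.10507 bar.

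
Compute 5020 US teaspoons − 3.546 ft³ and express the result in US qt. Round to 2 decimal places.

-79.96 US qt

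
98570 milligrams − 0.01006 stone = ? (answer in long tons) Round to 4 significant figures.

3.414 × 10^-5 long ton

98570 mg = 9.70132 × 10^-5 long ton and 0.01006 st = 6.28750 × 10^-5 long ton.
9.70132 × 10^-5 − 6.28750 × 10^-5 ≈ 3.414 × 10^-5 long ton.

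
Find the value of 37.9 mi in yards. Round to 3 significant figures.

66700 yd

1 mi = 1760.00 yards.
Then 37.9 × 1760.00 ≈ 66700 yd.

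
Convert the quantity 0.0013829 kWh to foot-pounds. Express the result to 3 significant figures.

1 kWh = 2.65522 × 10^6 ft·lbf.
Then 0.0013829 × 2.65522 × 10^6 ≈ 3670 ft·lbf.

3670 ft·lbf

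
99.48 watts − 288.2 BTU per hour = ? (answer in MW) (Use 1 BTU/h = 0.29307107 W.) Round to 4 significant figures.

1.502e-5 MW

99.48 W = 9.94800e-5 MW and 288.2 BTU/h = 8.44631e-5 MW.
9.94800e-5 − 8.44631e-5 ≈ 1.502e-5 MW.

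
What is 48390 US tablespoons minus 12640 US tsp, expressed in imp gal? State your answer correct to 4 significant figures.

48390 US tbsp = 157.395 imp gal and 12640 US tsp = 13.7044 imp gal.
157.395 − 13.7044 ≈ 143.7 imp gal.

143.7 imp gal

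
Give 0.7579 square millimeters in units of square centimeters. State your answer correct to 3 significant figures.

0.00758 cm²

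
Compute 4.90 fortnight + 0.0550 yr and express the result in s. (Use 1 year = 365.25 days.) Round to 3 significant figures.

7.66e+6 s

4.90 fortnight = 5.92704e+6 s and 0.0550 yr = 1.73567e+6 s.
5.92704e+6 + 1.73567e+6 ≈ 7.66e+6 s.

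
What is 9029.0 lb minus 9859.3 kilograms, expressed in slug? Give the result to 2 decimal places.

9029.0 lb = 280.630 slug and 9859.3 kg = 675.577 slug.
280.630 − 675.577 ≈ -394.95 slug.

-394.95 slug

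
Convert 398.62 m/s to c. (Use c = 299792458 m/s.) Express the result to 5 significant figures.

1.3297e-6 c

1 m/s = 3.33564e-9 c.
Thus 398.62 × 3.33564e-9 ≈ 1.3297e-6 c.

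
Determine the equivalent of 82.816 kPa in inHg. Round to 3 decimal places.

1 kPa = 0.295300 inHg.
So 82.816 × 0.295300 ≈ 24.456 inHg.

24.456 inHg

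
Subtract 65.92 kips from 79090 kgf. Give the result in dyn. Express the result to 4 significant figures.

4.824e+10 dynes

79090 kgf = 7.75608e+10 dyn and 65.92 kip = 2.93227e+10 dyn.
7.75608e+10 − 2.93227e+10 ≈ 4.824e+10 dyn.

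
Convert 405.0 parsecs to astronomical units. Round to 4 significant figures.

8.354e+7 astronomical units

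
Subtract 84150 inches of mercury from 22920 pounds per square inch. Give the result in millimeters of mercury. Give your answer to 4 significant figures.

-952100 millimeters of mercury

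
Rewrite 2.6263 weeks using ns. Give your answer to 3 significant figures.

1 week = 6.04800e+14 nanoseconds.
So 2.6263 × 6.04800e+14 ≈ 1.59e+15 ns.

1.59e+15 nanoseconds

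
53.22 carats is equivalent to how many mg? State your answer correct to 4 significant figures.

10640 milligrams

1 carat = 200.000 milligrams.
Thus 53.22 × 200.000 ≈ 10640 mg.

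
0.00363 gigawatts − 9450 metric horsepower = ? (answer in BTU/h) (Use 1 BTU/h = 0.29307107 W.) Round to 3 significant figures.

-1.13 × 10^7 BTU per hour

0.00363 GW = 1.23861 × 10^7 BTU/h and 9450 PS = 2.37160 × 10^7 BTU/h.
1.23861 × 10^7 − 2.37160 × 10^7 ≈ -1.13 × 10^7 BTU/h.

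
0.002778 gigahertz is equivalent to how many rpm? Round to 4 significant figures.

1 GHz = 6.00000 × 10^10 rpm.
Then 0.002778 × 6.00000 × 10^10 ≈ 1.667 × 10^8 rpm.

1.667 × 10^8 revolutions per minute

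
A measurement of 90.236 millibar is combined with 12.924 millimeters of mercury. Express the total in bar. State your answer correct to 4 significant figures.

0.1075 bar

90.236 mbar = 0.0902360 bar and 12.924 mmHg = 0.0172306 bar.
0.0902360 + 0.0172306 ≈ 0.1075 bar.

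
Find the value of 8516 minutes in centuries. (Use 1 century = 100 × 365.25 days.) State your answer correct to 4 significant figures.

0.0001619 centuries

1 minute = 1.90129 × 10^-8 centuries.
8516 × 1.90129 × 10^-8 ≈ 0.0001619 century.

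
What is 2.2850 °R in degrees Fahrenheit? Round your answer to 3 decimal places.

°R = °F + 459.67.
Applying the formula gives -457.385 °F.

-457.385 °F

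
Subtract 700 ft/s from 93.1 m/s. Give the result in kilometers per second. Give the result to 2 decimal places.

-0.12 kilometers per second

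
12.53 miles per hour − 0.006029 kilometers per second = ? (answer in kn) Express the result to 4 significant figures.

-0.8312 kn

12.53 mph = 10.88827 kn and 0.006029 km/s = 11.71944 kn.
10.88827 − 11.71944 ≈ -0.8312 kn.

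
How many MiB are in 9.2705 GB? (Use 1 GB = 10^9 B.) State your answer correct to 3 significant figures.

1 gigabyte = 953.674 mebibytes.
Then 9.2705 × 953.674 ≈ 8840 MiB.

8840 MiB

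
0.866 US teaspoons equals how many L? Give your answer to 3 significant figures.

1 US tsp = 0.00492892 liters.
Thus 0.866 × 0.00492892 ≈ 0.00427 L.

0.00427 liters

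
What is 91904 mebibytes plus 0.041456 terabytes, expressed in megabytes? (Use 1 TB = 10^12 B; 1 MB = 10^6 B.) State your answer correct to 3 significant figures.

91904 MiB = 96368.3 MB and 0.041456 TB = 41456.0 MB.
96368.3 + 41456.0 ≈ 138000 MB.

138000 MB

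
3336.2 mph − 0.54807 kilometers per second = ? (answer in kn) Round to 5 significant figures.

1833.7 kn

3336.2 mph = 2899.08 kn and 0.54807 km/s = 1065.36 kn.
2899.08 − 1065.36 ≈ 1833.7 kn.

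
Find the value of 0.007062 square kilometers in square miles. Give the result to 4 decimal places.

0.0027 square miles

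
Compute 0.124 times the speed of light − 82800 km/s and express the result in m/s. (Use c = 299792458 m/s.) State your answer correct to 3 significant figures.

0.124 c = 3.71743 × 10^7 m/s and 82800 km/s = 8.28000 × 10^7 m/s.
3.71743 × 10^7 − 8.28000 × 10^7 ≈ -4.56 × 10^7 m/s.

-4.56 × 10^7 m/s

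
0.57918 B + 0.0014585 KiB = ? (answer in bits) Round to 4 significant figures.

0.57918 B = 4.63344 bit and 0.0014585 KiB = 11.9480 bit.
4.63344 + 11.9480 ≈ 16.58 bit.

16.58 bit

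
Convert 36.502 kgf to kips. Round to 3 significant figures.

0.0805 kip

1 kgf = 0.00220462 kip.
Thus 36.502 × 0.00220462 ≈ 0.0805 kip.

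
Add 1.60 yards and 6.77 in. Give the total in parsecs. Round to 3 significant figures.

1.60 yd = 4.74139e-17 pc and 6.77 in = 5.57278e-18 pc.
4.74139e-17 + 5.57278e-18 ≈ 5.30e-17 pc.

5.30e-17 pc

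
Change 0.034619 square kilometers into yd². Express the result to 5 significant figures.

1 km² = 1.19599e+6 square yards.
Thus 0.034619 × 1.19599e+6 ≈ 41404 yd².

41404 yd²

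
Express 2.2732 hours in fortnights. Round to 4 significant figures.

0.006765 fortnights

1 hour = 0.00297619 fortnight.
2.2732 × 0.00297619 ≈ 0.006765 fortnight.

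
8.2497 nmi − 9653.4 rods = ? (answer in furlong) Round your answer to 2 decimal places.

8.2497 nmi = 75.9487 furlong and 9653.4 rod = 241.335 furlong.
75.9487 − 241.335 ≈ -165.39 furlong.

-165.39 furlong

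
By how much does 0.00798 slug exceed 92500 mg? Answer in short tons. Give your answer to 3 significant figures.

0.00798 slug = 0.000128374 short ton and 92500 mg = 0.000101964 short ton.
0.000128374 − 0.000101964 ≈ 2.64 × 10^-5 short ton.

2.64 × 10^-5 short tons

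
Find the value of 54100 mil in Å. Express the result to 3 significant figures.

1.37e+10 angstroms

1 mil = 254000 Å.
So 54100 × 254000 ≈ 1.37e+10 Å.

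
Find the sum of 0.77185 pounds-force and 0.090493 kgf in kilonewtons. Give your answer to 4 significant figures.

0.004321 kN

0.77185 lbf = 0.00343336 kN and 0.090493 kgf = 0.000887433 kN.
0.00343336 + 0.000887433 ≈ 0.004321 kN.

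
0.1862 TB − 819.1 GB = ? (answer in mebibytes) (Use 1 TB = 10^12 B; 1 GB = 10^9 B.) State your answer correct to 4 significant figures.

-603600 mebibytes

0.1862 TB = 177574 MiB and 819.1 GB = 781155 MiB.
177574 − 781155 ≈ -603600 MiB.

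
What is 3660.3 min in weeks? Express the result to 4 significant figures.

1 min = 9.92063e-5 weeks.
So 3660.3 × 9.92063e-5 ≈ 0.3631 wk.

0.3631 weeks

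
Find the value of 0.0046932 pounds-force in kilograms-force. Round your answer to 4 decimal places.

0.0021 kgf

1 pound-force = 0.453592 kilograms-force.
Thus 0.0046932 × 0.453592 ≈ 0.0021 kgf.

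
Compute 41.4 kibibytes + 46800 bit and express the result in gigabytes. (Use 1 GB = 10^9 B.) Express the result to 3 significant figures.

4.82 × 10^-5 gigabytes

41.4 KiB = 4.23936 × 10^-5 GB and 46800 bit = 5.85000 × 10^-6 GB.
4.23936 × 10^-5 + 5.85000 × 10^-6 ≈ 4.82 × 10^-5 GB.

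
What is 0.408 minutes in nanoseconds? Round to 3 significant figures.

2.45 × 10^10 ns

1 min = 6.00000 × 10^10 nanoseconds.
So 0.408 × 6.00000 × 10^10 ≈ 2.45 × 10^10 ns.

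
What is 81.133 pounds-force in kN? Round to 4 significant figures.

0.3609 kN

1 lbf = 0.00444822 kN.
81.133 × 0.00444822 ≈ 0.3609 kN.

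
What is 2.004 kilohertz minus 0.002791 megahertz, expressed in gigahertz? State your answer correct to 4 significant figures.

2.004 kHz = 2.00400 × 10^-6 GHz and 0.002791 MHz = 2.79100 × 10^-6 GHz.
2.00400 × 10^-6 − 2.79100 × 10^-6 ≈ -7.870 × 10^-7 GHz.

-7.870 × 10^-7 gigahertz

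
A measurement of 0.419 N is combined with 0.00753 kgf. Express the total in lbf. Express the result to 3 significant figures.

0.111 lbf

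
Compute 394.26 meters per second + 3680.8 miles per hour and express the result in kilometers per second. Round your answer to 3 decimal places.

2.040 km/s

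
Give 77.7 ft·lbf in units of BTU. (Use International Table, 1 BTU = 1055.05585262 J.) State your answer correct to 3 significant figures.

1 ft·lbf = 0.00128507 BTU.
So 77.7 × 0.00128507 ≈ 0.0998 BTU.

0.0998 BTU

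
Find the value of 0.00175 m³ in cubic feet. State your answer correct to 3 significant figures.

1 m³ = 35.3147 cubic feet.
Thus 0.00175 × 35.3147 ≈ 0.0618 ft³.

0.0618 ft³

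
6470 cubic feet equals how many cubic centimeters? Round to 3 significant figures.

1.83 × 10^8 cubic centimeters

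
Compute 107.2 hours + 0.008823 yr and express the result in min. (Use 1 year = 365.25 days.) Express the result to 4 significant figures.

107.2 h = 6432.00 min and 0.008823 yr = 4640.55 min.
6432.00 + 4640.55 ≈ 11070 min.

11070 minutes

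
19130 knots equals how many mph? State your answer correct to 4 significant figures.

22010 mph

1 knot = 1.15078 miles per hour.
Thus 19130 × 1.15078 ≈ 22010 mph.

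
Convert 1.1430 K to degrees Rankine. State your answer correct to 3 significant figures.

2.06 degrees Rankine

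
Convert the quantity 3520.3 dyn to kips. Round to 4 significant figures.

7.914 × 10^-6 kip

1 dyne = 2.24809 × 10^-9 kips.
Then 3520.3 × 2.24809 × 10^-9 ≈ 7.914 × 10^-6 kip.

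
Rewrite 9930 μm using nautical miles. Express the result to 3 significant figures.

1 μm = 5.39957 × 10^-10 nautical miles.
Thus 9930 × 5.39957 × 10^-10 ≈ 5.36 × 10^-6 nmi.

5.36 × 10^-6 nautical miles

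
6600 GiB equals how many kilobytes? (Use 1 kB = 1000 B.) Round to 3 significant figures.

7.09 × 10^9 kB

1 GiB = 1.07374 × 10^6 kilobytes.
6600 × 1.07374 × 10^6 ≈ 7.09 × 10^9 kB.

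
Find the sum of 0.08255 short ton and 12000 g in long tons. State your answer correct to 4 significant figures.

0.08255 short ton = 0.0737054 long ton and 12000 g = 0.0118105 long ton.
0.0737054 + 0.0118105 ≈ 0.08552 long ton.

0.08552 long ton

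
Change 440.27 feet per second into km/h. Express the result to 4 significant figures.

1 ft/s = 1.09728 kilometers per hour.
Then 440.27 × 1.09728 ≈ 483.1 km/h.

483.1 km/h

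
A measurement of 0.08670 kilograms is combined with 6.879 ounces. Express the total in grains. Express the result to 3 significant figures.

4350 gr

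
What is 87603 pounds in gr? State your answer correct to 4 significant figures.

1 lb = 7000.00 grains.
Thus 87603 × 7000.00 ≈ 6.132 × 10^8 gr.

6.132 × 10^8 grains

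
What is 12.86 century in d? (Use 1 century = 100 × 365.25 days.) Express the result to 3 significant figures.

470000 days

1 century = 36525.0 d.
12.86 × 36525.0 ≈ 470000 d.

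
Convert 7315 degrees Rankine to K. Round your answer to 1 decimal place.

°R = K × 9/5.
Applying the formula gives 4063.9 K.

4063.9 K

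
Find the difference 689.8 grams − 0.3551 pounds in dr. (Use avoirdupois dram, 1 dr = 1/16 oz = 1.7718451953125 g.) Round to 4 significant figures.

298.4 drams

689.8 g = 389.312 dr and 0.3551 lb = 90.9056 dr.
389.312 − 90.9056 ≈ 298.4 dr.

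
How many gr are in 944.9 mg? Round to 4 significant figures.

14.58 grains

1 milligram = 0.0154324 gr.
Then 944.9 × 0.0154324 ≈ 14.58 gr.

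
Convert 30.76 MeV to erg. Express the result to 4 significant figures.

4.928 × 10^-5 ergs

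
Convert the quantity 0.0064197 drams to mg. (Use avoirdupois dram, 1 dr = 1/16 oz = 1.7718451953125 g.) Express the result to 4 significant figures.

1 dr = 1771.85 mg.
So 0.0064197 × 1771.85 ≈ 11.37 mg.

11.37 milligrams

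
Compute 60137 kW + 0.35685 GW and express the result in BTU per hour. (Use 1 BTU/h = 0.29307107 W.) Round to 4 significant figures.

1.423 × 10^9 BTU per hour

60137 kW = 2.05196 × 10^8 BTU/h and 0.35685 GW = 1.21762 × 10^9 BTU/h.
2.05196 × 10^8 + 1.21762 × 10^9 ≈ 1.423 × 10^9 BTU/h.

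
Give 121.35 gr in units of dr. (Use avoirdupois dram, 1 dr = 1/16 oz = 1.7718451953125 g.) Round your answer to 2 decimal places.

1 grain = 0.0365714 dr.
So 121.35 × 0.0365714 ≈ 4.44 dr.

4.44 dr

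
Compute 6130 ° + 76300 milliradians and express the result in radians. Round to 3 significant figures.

6130 ° = 106.989 rad and 76300 mrad = 76.3000 rad.
106.989 + 76.3000 ≈ 183 rad.

183 rad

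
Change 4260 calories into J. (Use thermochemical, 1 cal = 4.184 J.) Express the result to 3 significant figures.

17800 joules

1 calorie = 4.18400 J.
Then 4260 × 4.18400 ≈ 17800 J.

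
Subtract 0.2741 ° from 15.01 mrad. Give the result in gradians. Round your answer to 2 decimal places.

0.65 grad

15.01 mrad = 0.955566 grad and 0.2741 ° = 0.304556 grad.
0.955566 − 0.304556 ≈ 0.65 grad.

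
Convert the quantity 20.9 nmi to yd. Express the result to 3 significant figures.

42300 yards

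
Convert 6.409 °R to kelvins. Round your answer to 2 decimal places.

3.56 kelvins

°R = K × 9/5.
Applying the formula gives 3.56 K.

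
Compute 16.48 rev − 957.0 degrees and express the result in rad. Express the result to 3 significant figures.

16.48 rev = 103.547 rad and 957.0 ° = 16.7028 rad.
103.547 − 16.7028 ≈ 86.8 rad.

86.8 rad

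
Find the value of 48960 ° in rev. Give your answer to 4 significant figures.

1 degree = 0.00277778 revolutions.
So 48960 × 0.00277778 ≈ 136.0 rev.

136.0 rev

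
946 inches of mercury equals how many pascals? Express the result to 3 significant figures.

3.20e+6 Pa

1 inch of mercury = 3386.39 Pa.
946 × 3386.39 ≈ 3.20e+6 Pa.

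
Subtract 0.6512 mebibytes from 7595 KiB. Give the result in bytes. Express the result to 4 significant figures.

7.094e+6 B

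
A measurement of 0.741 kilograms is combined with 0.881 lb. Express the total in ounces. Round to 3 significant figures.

40.2 oz

0.741 kg = 26.1380 oz and 0.881 lb = 14.0960 oz.
26.1380 + 14.0960 ≈ 40.2 oz.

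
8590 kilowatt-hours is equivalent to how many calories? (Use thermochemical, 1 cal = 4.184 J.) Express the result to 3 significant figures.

7.39 × 10^9 calories

1 kilowatt-hour = 860421 cal.
Then 8590 × 860421 ≈ 7.39 × 10^9 cal.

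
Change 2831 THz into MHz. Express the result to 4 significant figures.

1 THz = 1.00000 × 10^6 megahertz.
2831 × 1.00000 × 10^6 ≈ 2.831 × 10^9 MHz.

2.831 × 10^9 megahertz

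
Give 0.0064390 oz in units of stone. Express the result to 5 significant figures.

1 ounce = 0.00446429 st.
So 0.0064390 × 0.00446429 ≈ 2.8746 × 10^-5 st.

2.8746 × 10^-5 st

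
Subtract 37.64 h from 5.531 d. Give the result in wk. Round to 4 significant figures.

5.531 d = 0.790143 wk and 37.64 h = 0.224048 wk.
0.790143 − 0.224048 ≈ 0.5661 wk.

0.5661 weeks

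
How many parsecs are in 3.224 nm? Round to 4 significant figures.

1 nm = 3.24078e-26 parsecs.
Thus 3.224 × 3.24078e-26 ≈ 1.045e-25 pc.

1.045e-25 pc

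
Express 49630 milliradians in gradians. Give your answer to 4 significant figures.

1 milliradian = 0.0636620 gradians.
Thus 49630 × 0.0636620 ≈ 3160 grad.

3160 grad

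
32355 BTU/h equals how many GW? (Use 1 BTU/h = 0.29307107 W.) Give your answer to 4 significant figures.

9.482e-6 gigawatts

1 BTU per hour = 2.93071e-10 GW.
Then 32355 × 2.93071e-10 ≈ 9.482e-6 GW.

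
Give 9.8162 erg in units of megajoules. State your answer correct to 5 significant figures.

9.8162 × 10^-13 MJ

1 erg = 1.00000 × 10^-13 MJ.
So 9.8162 × 1.00000 × 10^-13 ≈ 9.8162 × 10^-13 MJ.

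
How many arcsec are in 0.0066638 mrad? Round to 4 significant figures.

1.375 arcsec

1 milliradian = 206.265 arcsec.
Then 0.0066638 × 206.265 ≈ 1.375 arcsec.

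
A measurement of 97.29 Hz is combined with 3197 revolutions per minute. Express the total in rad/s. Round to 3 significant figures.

97.29 Hz = 611.291 rad/s and 3197 rpm = 334.789 rad/s.
611.291 + 334.789 ≈ 946 rad/s.

946 radians per second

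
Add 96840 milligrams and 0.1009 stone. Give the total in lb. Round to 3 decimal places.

96840 mg = 0.213496 lb and 0.1009 st = 1.41260 lb.
0.213496 + 1.41260 ≈ 1.626 lb.

1.626 lb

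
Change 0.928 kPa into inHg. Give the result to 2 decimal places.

0.27 inches of mercury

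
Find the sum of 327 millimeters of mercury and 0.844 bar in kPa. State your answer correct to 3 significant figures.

128 kilopascals

327 mmHg = 43.5964 kPa and 0.844 bar = 84.4000 kPa.
43.5964 + 84.4000 ≈ 128 kPa.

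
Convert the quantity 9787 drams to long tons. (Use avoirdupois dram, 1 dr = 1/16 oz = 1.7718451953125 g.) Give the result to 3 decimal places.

0.017 long ton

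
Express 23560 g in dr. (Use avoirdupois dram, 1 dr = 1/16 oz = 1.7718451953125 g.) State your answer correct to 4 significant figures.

1 gram = 0.564383 dr.
23560 × 0.564383 ≈ 13300 dr.

13300 dr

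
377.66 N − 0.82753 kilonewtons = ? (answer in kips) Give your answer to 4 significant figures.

377.66 N = 0.0849013 kip and 0.82753 kN = 0.186036 kip.
0.0849013 − 0.186036 ≈ -0.1011 kip.

-0.1011 kip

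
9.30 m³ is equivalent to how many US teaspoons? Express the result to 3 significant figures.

1.89e+6 US tsp

1 cubic meter = 202884 US tsp.
Then 9.30 × 202884 ≈ 1.89e+6 US tsp.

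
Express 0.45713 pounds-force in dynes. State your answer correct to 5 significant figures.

203340 dyn

1 lbf = 444822 dynes.
0.45713 × 444822 ≈ 203340 dyn.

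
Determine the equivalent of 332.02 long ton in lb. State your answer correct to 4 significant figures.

1 long ton = 2240.00 lb.
Thus 332.02 × 2240.00 ≈ 743700 lb.

743700 pounds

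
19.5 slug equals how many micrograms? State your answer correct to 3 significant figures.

1 slug = 1.45939e+10 micrograms.
Thus 19.5 × 1.45939e+10 ≈ 2.85e+11 μg.

2.85e+11 micrograms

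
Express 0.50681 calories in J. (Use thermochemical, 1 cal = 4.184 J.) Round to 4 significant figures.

2.120 J

1 calorie = 4.18400 J.
So 0.50681 × 4.18400 ≈ 2.120 J.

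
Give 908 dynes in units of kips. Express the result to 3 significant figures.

1 dyn = 2.24809 × 10^-9 kips.
Then 908 × 2.24809 × 10^-9 ≈ 2.04 × 10^-6 kip.

2.04 × 10^-6 kips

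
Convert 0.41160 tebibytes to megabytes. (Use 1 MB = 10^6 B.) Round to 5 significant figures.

1 TiB = 1.09951 × 10^6 MB.
Then 0.41160 × 1.09951 × 10^6 ≈ 452560 MB.

452560 megabytes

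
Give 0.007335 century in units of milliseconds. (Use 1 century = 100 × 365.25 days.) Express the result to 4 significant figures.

1 century = 3.15576 × 10^12 milliseconds.
Then 0.007335 × 3.15576 × 10^12 ≈ 2.315 × 10^10 ms.

2.315 × 10^10 milliseconds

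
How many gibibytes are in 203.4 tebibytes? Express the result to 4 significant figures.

208300 GiB

1 tebibyte = 1024.00 gibibytes.
Thus 203.4 × 1024.00 ≈ 208300 GiB.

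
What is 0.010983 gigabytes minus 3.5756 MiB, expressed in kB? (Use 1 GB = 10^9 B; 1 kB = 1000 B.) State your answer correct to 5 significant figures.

7233.7 kB

0.010983 GB = 10983.0 kB and 3.5756 MiB = 3749.29 kB.
10983.0 − 3749.29 ≈ 7233.7 kB.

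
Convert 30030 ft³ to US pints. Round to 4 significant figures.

1.797e+6 US pt

1 cubic foot = 59.8442 US pints.
30030 × 59.8442 ≈ 1.797e+6 US pt.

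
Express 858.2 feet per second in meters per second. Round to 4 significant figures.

261.6 m/s

1 ft/s = 0.304800 m/s.
858.2 × 0.304800 ≈ 261.6 m/s.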